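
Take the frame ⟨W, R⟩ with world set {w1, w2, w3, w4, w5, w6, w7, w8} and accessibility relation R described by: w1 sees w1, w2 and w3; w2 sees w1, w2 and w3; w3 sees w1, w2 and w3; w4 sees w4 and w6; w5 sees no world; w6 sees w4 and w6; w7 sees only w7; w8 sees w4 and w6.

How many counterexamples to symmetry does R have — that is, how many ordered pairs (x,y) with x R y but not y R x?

2

Enumerating: (w8,w4), (w8,w6).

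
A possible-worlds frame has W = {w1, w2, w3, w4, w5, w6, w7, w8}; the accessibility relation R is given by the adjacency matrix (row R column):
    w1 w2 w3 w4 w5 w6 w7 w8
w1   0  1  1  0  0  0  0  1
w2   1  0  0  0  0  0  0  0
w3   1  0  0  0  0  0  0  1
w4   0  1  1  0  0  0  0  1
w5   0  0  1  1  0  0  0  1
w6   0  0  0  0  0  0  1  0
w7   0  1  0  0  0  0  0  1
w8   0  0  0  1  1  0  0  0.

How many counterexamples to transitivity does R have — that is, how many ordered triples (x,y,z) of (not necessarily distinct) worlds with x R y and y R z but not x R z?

28

Enumerating: (w1,w2,w1), (w1,w3,w1), (w1,w8,w4), (w1,w8,w5), (w2,w1,w2), (w2,w1,w3), (w2,w1,w8), (w3,w1,w2), (w3,w1,w3), (w3,w8,w4), (w3,w8,w5), (w4,w2,w1), … and 16 more.
Total: 28.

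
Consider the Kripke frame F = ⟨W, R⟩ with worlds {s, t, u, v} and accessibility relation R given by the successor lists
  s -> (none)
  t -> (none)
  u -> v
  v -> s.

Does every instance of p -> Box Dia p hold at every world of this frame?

No

Axiom B corresponds to the accessibility relation being symmetric.
Symmetric: no — u R v but not v R u.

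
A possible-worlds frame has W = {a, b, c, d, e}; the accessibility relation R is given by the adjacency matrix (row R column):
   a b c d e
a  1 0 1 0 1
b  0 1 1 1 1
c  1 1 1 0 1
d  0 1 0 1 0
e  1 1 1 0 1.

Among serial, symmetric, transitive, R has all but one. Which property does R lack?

Serial: yes — every world has a successor (e.g. a R a).
Symmetric: yes — every pair in R has its reverse in R.
Transitive: no — a R c and c R b, but not a R b.
Only transitive fails.

transitive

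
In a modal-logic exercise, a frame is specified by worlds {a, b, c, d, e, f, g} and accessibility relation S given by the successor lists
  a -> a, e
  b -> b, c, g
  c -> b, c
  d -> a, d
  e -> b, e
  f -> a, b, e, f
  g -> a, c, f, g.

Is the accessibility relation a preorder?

No

Reflexive: yes — every world is S-related to itself.
Transitive: no — a S e and e S b, but not a S b.
So S is not a preorder.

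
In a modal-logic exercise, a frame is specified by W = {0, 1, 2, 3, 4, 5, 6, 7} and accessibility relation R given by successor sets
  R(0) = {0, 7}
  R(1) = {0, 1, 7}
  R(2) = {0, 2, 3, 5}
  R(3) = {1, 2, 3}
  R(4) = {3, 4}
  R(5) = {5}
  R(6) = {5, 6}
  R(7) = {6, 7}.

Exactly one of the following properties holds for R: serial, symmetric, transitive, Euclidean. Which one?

serial

Serial: yes — every world has a successor (e.g. 0 R 0).
Symmetric: no — 0 R 7 but not 7 R 0.
Transitive: no — 0 R 7 and 7 R 6, but not 0 R 6.
Euclidean: no — 1 R 7 and 1 R 0, but not 7 R 0.
Only serial holds.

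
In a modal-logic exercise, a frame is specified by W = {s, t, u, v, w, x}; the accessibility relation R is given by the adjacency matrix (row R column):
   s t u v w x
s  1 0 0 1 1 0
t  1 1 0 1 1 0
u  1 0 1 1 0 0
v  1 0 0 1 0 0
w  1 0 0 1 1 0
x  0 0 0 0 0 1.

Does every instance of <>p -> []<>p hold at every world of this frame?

No

Axiom 5 corresponds to the accessibility relation being Euclidean.
Euclidean: no — s R v and s R w, but not v R w.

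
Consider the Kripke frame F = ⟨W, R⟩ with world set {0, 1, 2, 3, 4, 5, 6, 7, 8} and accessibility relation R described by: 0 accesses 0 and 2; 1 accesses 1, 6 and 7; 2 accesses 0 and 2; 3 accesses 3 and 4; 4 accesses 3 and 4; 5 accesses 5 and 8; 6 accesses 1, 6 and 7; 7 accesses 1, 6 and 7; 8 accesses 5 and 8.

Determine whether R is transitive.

Yes

Transitive: yes — every two-step R-path is closed by a direct edge.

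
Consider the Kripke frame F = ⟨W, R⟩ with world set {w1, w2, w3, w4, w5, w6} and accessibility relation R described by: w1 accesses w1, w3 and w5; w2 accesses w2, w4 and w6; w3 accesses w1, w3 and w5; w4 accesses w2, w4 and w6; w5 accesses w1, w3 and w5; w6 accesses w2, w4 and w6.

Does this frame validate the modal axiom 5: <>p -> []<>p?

Yes

By correspondence theory, 5 is valid on a frame iff R is Euclidean.
Euclidean: yes — any two successors of a common world are R-related.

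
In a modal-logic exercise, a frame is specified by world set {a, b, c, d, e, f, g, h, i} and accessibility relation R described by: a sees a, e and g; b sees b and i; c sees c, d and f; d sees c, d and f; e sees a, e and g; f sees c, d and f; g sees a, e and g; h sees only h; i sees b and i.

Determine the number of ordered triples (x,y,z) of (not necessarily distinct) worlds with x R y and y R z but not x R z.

0

R is transitive; there are no such tuples.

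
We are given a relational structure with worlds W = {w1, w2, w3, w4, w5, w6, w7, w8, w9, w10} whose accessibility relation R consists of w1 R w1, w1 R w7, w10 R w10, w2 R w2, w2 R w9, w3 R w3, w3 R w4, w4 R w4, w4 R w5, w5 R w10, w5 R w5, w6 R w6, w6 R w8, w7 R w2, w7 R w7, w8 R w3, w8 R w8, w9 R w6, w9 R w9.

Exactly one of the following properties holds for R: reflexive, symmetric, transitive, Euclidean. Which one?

reflexive

Reflexive: yes — every world is R-related to itself.
Symmetric: no — w1 R w7 but not w7 R w1.
Transitive: no — w1 R w7 and w7 R w2, but not w1 R w2.
Euclidean: no — w1 R w7 and w1 R w1, but not w7 R w1.
Only reflexive holds.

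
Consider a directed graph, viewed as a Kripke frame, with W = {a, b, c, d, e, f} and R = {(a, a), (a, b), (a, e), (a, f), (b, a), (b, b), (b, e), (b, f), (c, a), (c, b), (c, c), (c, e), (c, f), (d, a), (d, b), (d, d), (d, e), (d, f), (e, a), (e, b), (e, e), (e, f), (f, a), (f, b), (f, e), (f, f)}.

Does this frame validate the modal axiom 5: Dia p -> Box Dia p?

No

The schema 5 characterises exactly the Euclidean frames.
Euclidean: no — c R a and c R c, but not a R c.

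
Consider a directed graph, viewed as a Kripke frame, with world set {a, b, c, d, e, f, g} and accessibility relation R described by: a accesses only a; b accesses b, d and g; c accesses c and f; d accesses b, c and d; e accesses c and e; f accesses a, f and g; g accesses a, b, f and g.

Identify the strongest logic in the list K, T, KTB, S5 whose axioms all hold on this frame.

Reflexive (axiom T): yes — every world is R-related to itself.
Symmetric (axiom B): no — c R f but not f R c.
Euclidean (axiom 5): no — b R d and b R g, but not d R g.
So F validates K, T; KTB would additionally require R to be symmetric. The strongest is T.

T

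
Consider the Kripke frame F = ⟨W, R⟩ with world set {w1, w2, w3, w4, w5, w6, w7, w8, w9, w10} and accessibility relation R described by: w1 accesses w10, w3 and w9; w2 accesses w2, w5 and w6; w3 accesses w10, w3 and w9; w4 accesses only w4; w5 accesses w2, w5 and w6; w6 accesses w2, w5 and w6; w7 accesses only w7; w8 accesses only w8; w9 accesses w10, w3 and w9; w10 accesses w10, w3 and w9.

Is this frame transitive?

Transitive: yes — every two-step R-path is closed by a direct edge.

Yes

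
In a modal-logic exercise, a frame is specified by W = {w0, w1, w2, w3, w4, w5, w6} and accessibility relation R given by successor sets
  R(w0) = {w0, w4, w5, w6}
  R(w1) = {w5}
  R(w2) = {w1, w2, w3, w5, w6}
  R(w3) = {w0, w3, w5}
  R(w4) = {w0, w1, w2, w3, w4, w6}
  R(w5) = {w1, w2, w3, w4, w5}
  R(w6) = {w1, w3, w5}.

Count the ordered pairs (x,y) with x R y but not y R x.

Enumerating: (w0,w5), (w0,w6), (w2,w1), (w2,w3), (w2,w6), (w3,w0), (w4,w1), (w4,w2), (w4,w3), (w4,w6), (w5,w4), (w6,w1), (w6,w3), (w6,w5).

14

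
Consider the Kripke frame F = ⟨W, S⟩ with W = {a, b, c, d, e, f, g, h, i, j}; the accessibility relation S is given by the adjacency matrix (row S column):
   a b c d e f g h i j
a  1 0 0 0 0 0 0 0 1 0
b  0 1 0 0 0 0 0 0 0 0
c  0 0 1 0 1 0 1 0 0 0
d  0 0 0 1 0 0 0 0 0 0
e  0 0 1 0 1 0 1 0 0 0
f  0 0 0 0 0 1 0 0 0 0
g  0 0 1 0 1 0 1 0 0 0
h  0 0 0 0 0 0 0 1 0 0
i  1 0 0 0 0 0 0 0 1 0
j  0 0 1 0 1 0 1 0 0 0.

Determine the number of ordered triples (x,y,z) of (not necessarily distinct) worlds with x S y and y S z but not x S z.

S is transitive; there are no such tuples.

0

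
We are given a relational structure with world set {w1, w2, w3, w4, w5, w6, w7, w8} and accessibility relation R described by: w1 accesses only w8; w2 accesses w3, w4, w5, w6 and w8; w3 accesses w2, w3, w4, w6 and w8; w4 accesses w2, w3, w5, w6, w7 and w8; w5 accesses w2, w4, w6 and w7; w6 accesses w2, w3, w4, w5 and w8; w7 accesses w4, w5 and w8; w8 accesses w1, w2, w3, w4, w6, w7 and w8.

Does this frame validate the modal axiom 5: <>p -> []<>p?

Axiom 5 corresponds to the accessibility relation being Euclidean.
Euclidean: no — w2 R w3 and w2 R w5, but not w3 R w5.

No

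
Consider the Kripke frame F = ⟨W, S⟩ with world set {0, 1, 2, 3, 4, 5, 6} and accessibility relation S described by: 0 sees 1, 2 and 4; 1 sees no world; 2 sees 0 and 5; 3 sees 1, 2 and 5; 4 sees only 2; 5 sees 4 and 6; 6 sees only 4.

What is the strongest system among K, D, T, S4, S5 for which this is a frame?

Serial (axiom D): no — 1 has no S-successor.
Reflexive (axiom T): no — 0 is not related to itself.
Transitive (axiom 4): no — 0 S 2 and 2 S 5, but not 0 S 5.
Euclidean (axiom 5): no — 0 S 1 and 0 S 2, but not 1 S 2.
So F validates K; D would additionally require S to be serial. The strongest is K.

K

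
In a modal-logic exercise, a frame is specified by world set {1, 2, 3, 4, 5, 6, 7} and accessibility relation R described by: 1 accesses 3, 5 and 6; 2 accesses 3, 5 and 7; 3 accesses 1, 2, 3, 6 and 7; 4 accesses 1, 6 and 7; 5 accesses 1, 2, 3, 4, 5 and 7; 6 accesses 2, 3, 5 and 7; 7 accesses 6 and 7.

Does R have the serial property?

Serial: yes — every world has a successor (e.g. 1 R 3).

Yes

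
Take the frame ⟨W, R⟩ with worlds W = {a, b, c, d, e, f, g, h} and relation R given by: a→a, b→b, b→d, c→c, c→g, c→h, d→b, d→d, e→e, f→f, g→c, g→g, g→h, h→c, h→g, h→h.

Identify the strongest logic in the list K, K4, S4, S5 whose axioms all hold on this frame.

Transitive (axiom 4): yes — every two-step R-path is closed by a direct edge.
Reflexive (axiom T): yes — every world is R-related to itself.
Euclidean (axiom 5): yes — any two successors of a common world are R-related.
So F validates K, K4, S4, S5. The strongest is S5.

S5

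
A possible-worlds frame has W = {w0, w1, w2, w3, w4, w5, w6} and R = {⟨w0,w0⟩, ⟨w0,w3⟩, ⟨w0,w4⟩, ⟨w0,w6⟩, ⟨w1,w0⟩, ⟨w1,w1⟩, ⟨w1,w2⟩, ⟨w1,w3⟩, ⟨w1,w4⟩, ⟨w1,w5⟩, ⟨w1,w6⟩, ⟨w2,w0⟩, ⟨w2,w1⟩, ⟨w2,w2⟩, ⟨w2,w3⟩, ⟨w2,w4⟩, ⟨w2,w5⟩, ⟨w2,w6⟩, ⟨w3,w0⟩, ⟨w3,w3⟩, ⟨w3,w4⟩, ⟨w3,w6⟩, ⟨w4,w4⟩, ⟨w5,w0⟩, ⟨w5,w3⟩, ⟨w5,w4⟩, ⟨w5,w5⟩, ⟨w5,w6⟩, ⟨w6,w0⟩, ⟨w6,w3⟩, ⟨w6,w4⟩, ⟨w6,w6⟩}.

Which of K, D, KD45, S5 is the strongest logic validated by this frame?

D

Serial (axiom D): yes — every world has a successor (e.g. w0 R w0).
Euclidean (axiom 5): no — w0 R w4 and w0 R w3, but not w4 R w3.
Transitive (axiom 4): yes — every two-step R-path is closed by a direct edge.
Reflexive (axiom T): yes — every world is R-related to itself.
So F validates K, D; KD45 would additionally require R to be Euclidean. The strongest is D.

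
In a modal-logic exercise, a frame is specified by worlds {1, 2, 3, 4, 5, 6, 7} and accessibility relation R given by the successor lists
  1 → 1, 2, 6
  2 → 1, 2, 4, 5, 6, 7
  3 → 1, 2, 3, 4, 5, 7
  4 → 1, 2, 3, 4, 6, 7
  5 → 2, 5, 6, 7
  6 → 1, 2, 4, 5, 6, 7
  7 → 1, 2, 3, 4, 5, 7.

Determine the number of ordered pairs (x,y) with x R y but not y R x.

6

Enumerating: (3,1), (3,2), (3,5), (4,1), (6,7), (7,1).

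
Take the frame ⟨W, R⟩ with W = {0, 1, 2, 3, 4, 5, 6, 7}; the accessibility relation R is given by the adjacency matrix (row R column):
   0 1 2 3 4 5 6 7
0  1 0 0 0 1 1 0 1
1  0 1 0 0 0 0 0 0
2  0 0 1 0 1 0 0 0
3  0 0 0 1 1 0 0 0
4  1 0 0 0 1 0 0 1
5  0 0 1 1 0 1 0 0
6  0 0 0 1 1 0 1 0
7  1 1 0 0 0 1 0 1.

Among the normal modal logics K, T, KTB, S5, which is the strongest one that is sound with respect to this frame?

T

Reflexive (axiom T): yes — every world is R-related to itself.
Symmetric (axiom B): no — 0 R 5 but not 5 R 0.
Euclidean (axiom 5): no — 0 R 4 and 0 R 5, but not 4 R 5.
So F validates K, T; KTB would additionally require R to be symmetric. The strongest is T.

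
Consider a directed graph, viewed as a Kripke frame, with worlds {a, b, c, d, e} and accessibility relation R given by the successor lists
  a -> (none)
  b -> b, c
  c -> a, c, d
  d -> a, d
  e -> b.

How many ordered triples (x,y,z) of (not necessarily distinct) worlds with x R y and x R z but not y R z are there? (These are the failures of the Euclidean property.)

Enumerating: (b,c,b), (c,a,a), (c,a,c), (c,a,d), (c,d,c), (d,a,a), (d,a,d).

7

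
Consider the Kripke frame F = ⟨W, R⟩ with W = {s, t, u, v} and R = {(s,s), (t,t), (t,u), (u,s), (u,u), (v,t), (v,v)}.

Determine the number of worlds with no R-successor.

R is serial; there are no such worlds.

0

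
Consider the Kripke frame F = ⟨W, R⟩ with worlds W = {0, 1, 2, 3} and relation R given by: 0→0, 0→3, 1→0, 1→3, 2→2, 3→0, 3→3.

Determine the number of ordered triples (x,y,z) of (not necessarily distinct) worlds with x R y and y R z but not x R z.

0

R is transitive; there are no such tuples.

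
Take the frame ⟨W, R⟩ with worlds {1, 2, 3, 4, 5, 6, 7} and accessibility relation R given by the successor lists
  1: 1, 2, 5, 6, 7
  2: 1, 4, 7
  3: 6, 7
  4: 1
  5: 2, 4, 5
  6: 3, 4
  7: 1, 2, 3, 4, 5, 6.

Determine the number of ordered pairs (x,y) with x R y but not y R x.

Enumerating: (1,5), (1,6), (2,4), (4,1), (5,2), (5,4), (6,4), (7,4), (7,5), (7,6).

10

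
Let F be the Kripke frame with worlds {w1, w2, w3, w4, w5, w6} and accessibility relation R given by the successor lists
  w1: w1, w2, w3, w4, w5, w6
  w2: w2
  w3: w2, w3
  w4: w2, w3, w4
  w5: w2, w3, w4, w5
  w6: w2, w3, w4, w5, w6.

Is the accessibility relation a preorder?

Yes

Reflexive: yes — every world is R-related to itself.
Transitive: yes — every two-step R-path is closed by a direct edge.
So R is a preorder.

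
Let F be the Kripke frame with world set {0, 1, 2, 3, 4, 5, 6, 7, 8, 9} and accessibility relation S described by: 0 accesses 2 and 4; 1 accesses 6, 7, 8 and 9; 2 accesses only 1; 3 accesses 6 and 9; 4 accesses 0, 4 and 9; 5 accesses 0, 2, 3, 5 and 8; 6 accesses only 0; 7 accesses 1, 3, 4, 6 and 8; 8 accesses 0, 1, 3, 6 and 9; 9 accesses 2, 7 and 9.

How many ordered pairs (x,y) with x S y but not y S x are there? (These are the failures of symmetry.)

22

Enumerating: (0,2), (1,6), (1,9), (2,1), (3,6), (3,9), (4,9), (5,0), (5,2), (5,3), (5,8), (6,0), … and 10 more.
Total: 22.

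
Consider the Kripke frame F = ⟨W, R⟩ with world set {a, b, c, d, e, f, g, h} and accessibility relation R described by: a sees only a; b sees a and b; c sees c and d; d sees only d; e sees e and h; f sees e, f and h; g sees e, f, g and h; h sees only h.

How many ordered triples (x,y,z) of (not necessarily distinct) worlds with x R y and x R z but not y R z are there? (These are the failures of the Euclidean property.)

Enumerating: (b,a,b), (c,d,c), (e,h,e), (f,e,f), (f,h,e), (f,h,f), (g,e,f), (g,e,g), (g,f,g), (g,h,e), (g,h,f), (g,h,g).

12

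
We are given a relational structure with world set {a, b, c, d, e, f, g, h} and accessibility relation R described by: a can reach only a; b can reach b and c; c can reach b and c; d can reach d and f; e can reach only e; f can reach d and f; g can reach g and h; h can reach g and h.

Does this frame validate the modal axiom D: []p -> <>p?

Yes

By correspondence theory, D is valid on a frame iff R is serial.
Serial: yes — every world has a successor (e.g. a R a).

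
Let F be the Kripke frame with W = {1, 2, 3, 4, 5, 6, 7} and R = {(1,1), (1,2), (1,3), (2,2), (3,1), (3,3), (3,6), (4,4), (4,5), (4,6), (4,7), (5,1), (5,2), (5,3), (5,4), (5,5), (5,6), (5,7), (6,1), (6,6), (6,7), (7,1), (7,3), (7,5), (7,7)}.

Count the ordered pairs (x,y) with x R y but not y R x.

12

Enumerating: (1,2), (3,6), (4,6), (4,7), (5,1), (5,2), (5,3), (5,6), (6,1), (6,7), (7,1), (7,3).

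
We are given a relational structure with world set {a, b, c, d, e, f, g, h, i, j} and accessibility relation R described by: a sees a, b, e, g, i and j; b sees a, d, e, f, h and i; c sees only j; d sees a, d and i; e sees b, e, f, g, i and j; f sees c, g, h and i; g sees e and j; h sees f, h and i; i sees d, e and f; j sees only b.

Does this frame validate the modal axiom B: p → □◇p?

The schema B characterises exactly the symmetric frames.
Symmetric: no — a R e but not e R a.

No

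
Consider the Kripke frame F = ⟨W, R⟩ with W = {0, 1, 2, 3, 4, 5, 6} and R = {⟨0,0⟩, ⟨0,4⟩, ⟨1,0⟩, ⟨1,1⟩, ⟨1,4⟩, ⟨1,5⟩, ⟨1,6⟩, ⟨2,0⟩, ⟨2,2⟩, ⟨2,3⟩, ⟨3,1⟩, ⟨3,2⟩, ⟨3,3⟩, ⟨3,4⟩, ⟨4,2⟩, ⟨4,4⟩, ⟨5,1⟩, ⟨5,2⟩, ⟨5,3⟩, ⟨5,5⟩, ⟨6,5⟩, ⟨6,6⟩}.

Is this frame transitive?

No

Transitive: no — 0 R 4 and 4 R 2, but not 0 R 2.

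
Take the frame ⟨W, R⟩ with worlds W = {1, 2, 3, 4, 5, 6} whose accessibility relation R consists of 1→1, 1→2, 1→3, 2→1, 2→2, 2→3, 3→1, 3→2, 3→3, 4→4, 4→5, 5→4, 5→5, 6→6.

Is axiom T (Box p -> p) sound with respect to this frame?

By correspondence theory, T is valid on a frame iff R is reflexive.
Reflexive: yes — every world is R-related to itself.

Yes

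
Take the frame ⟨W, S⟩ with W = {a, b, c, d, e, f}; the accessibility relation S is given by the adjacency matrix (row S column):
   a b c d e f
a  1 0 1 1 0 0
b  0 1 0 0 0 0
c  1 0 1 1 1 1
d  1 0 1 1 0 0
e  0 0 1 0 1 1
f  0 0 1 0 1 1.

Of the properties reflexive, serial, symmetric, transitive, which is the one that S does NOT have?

Reflexive: yes — every world is S-related to itself.
Serial: yes — every world has a successor (e.g. a S a).
Symmetric: yes — every pair in S has its reverse in S.
Transitive: no — a S c and c S e, but not a S e.
Only transitive fails.

transitive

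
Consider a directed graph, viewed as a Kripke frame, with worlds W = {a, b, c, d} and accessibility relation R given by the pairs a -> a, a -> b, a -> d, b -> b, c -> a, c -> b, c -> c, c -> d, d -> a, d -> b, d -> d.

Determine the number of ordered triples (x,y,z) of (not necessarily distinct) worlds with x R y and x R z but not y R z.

Enumerating: (a,b,a), (a,b,d), (c,a,c), (c,b,a), (c,b,c), (c,b,d), (c,d,c), (d,b,a), (d,b,d).

9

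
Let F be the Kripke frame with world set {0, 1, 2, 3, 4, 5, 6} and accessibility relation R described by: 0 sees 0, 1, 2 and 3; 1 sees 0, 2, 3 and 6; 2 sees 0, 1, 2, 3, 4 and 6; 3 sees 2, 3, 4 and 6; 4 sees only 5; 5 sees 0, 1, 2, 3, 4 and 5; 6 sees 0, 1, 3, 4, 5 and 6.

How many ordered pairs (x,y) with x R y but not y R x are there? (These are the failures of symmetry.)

Enumerating: (0,3), (1,3), (2,4), (2,6), (3,4), (5,0), (5,1), (5,2), (5,3), (6,0), (6,4), (6,5).

12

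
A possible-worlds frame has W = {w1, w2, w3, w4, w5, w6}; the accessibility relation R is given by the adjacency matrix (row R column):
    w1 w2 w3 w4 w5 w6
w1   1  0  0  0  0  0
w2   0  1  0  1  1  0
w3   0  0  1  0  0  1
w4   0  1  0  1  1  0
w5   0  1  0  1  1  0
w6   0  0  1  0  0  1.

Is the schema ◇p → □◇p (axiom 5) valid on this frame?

Axiom 5 corresponds to the accessibility relation being Euclidean.
Euclidean: yes — any two successors of a common world are R-related.

Yes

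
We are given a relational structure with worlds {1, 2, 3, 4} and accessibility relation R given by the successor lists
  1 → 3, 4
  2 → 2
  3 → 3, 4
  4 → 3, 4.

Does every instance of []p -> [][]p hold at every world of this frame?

Axiom 4 corresponds to the accessibility relation being transitive.
Transitive: yes — every two-step R-path is closed by a direct edge.

Yes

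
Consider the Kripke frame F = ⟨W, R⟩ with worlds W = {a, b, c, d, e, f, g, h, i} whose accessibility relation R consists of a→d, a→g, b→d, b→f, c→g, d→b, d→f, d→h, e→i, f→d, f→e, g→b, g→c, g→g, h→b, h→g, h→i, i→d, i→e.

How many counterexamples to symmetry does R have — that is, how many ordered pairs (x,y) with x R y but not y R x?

Enumerating: (a,d), (a,g), (b,f), (d,h), (f,e), (g,b), (h,b), (h,g), (h,i), (i,d).

10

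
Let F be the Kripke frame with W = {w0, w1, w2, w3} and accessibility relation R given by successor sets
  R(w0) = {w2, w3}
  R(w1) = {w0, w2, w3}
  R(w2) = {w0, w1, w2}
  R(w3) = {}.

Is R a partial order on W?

No

Reflexive: no — w0 is not related to itself.
Transitive: no — w0 R w2 and w2 R w1, but not w0 R w1.
Antisymmetric: no — w0 R w2 and w2 R w0 with w0 ≠ w2.
So R is not a partial order.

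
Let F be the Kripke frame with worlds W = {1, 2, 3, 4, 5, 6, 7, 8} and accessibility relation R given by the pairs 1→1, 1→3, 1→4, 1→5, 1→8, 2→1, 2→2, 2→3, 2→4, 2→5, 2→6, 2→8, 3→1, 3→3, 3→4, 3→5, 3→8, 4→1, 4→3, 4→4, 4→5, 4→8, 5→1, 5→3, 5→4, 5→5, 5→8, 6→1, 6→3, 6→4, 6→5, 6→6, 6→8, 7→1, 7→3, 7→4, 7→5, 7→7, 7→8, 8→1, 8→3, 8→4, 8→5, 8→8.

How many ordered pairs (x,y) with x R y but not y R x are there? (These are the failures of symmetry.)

16

Enumerating: (2,1), (2,3), (2,4), (2,5), (2,6), (2,8), (6,1), (6,3), (6,4), (6,5), (6,8), (7,1), (7,3), (7,4), (7,5), (7,8).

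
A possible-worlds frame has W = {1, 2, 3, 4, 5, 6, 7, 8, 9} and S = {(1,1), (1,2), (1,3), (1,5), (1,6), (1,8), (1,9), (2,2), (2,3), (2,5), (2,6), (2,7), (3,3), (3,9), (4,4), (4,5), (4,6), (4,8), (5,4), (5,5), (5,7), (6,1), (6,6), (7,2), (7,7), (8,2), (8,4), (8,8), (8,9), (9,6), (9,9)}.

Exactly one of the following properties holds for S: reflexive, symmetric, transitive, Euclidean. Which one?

Reflexive: yes — every world is S-related to itself.
Symmetric: no — 1 S 2 but not 2 S 1.
Transitive: no — 1 S 2 and 2 S 7, but not 1 S 7.
Euclidean: no — 1 S 2 and 1 S 8, but not 2 S 8.
Only reflexive holds.

reflexive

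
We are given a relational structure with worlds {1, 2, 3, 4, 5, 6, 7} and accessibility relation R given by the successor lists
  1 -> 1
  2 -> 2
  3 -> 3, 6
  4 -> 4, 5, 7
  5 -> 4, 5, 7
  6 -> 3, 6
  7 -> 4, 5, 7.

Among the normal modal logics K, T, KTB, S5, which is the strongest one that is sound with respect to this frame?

S5

Reflexive (axiom T): yes — every world is R-related to itself.
Symmetric (axiom B): yes — every pair in R has its reverse in R.
Euclidean (axiom 5): yes — any two successors of a common world are R-related.
So F validates K, T, KTB, S5. The strongest is S5.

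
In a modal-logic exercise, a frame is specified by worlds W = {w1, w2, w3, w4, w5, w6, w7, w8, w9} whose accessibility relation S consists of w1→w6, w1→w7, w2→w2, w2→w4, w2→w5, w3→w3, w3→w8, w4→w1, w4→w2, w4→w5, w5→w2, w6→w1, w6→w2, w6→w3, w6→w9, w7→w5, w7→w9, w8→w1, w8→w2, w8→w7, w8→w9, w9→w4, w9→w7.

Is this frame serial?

Yes

Serial: yes — every world has a successor (e.g. w1 S w6).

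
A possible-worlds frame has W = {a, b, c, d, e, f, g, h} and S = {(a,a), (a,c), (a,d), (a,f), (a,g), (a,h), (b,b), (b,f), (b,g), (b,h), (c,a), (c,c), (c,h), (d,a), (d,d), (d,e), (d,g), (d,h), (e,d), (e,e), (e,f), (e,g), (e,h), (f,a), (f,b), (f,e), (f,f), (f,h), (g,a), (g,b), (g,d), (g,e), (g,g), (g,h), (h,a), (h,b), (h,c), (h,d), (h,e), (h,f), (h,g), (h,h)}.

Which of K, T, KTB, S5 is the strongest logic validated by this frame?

Reflexive (axiom T): yes — every world is S-related to itself.
Symmetric (axiom B): yes — every pair in S has its reverse in S.
Euclidean (axiom 5): no — a S c and a S d, but not c S d.
So F validates K, T, KTB; S5 would additionally require S to be Euclidean. The strongest is KTB.

KTB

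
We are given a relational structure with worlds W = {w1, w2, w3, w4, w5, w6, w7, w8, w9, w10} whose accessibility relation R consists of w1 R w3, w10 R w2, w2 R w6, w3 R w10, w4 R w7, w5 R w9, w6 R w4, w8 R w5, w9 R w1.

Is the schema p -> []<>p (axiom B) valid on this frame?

No

By correspondence theory, B is valid on a frame iff R is symmetric.
Symmetric: no — w1 R w3 but not w3 R w1.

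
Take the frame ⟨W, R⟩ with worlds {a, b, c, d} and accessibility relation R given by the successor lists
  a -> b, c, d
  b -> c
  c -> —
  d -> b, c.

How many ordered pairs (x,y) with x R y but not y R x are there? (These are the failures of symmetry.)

Enumerating: (a,b), (a,c), (a,d), (b,c), (d,b), (d,c).

6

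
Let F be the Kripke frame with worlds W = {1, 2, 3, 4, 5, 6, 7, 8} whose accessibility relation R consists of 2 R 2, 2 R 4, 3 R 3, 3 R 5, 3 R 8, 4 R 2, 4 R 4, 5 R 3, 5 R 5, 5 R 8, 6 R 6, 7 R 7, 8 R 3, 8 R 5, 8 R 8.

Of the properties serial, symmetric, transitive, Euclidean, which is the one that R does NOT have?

serial

Serial: no — 1 has no R-successor.
Symmetric: yes — every pair in R has its reverse in R.
Transitive: yes — every two-step R-path is closed by a direct edge.
Euclidean: yes — any two successors of a common world are R-related.
Only serial fails.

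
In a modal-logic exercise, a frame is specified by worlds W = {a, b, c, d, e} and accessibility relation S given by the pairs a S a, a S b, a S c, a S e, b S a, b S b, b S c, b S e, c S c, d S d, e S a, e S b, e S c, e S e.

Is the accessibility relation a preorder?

Reflexive: yes — every world is S-related to itself.
Transitive: yes — every two-step S-path is closed by a direct edge.
So S is a preorder.

Yes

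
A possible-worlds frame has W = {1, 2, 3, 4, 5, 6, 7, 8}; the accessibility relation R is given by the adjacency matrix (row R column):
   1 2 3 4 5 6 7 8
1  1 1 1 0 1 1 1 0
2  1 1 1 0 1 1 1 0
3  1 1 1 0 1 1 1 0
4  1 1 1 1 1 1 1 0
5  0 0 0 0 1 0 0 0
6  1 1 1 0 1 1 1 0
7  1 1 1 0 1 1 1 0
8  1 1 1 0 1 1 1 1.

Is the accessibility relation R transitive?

Transitive: yes — every two-step R-path is closed by a direct edge.

Yes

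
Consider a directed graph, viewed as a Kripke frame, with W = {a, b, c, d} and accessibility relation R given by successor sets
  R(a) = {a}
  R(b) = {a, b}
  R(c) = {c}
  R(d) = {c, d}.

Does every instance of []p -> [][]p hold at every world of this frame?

By correspondence theory, 4 is valid on a frame iff R is transitive.
Transitive: yes — every two-step R-path is closed by a direct edge.

Yes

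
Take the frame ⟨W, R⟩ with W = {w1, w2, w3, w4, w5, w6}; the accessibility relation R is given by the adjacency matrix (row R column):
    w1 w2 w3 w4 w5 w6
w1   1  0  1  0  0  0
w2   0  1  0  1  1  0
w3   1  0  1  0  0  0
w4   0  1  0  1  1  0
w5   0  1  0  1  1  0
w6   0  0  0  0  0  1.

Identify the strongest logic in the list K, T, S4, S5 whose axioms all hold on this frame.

S5

Reflexive (axiom T): yes — every world is R-related to itself.
Transitive (axiom 4): yes — every two-step R-path is closed by a direct edge.
Euclidean (axiom 5): yes — any two successors of a common world are R-related.
So F validates K, T, S4, S5. The strongest is S5.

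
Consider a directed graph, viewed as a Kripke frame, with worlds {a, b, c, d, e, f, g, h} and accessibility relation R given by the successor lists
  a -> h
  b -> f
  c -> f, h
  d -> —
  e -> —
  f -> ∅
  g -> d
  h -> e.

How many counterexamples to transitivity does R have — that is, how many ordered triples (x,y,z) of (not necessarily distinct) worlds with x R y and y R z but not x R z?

2

Enumerating: (a,h,e), (c,h,e).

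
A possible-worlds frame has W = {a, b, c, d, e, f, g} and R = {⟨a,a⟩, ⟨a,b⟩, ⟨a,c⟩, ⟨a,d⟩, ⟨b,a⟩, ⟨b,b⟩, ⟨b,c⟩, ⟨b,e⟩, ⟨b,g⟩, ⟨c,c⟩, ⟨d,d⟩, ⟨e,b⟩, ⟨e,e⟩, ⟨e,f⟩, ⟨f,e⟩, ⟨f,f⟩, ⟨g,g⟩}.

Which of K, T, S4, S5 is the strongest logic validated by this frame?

Reflexive (axiom T): yes — every world is R-related to itself.
Transitive (axiom 4): no — a R b and b R e, but not a R e.
Euclidean (axiom 5): no — a R b and a R d, but not b R d.
So F validates K, T; S4 would additionally require R to be transitive. The strongest is T.

T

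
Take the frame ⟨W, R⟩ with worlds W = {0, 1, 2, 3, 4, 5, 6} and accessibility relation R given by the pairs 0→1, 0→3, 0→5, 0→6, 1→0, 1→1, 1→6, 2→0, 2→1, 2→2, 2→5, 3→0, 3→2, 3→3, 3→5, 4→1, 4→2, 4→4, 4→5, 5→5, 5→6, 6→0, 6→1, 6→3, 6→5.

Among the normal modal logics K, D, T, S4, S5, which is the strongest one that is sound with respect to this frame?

Serial (axiom D): yes — every world has a successor (e.g. 0 R 1).
Reflexive (axiom T): no — 0 is not related to itself.
Transitive (axiom 4): no — 0 R 3 and 3 R 2, but not 0 R 2.
Euclidean (axiom 5): no — 0 R 1 and 0 R 3, but not 1 R 3.
So F validates K, D; T would additionally require R to be reflexive. The strongest is D.

D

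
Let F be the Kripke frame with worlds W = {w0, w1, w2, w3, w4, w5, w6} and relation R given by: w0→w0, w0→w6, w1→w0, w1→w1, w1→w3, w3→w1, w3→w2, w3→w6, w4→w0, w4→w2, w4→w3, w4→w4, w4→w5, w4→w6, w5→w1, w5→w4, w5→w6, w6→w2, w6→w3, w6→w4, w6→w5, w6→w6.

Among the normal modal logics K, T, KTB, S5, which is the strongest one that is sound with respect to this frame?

K

Reflexive (axiom T): no — w2 is not related to itself.
Symmetric (axiom B): no — w0 R w6 but not w6 R w0.
Euclidean (axiom 5): no — w1 R w0 and w1 R w3, but not w0 R w3.
So F validates K; T would additionally require R to be reflexive. The strongest is K.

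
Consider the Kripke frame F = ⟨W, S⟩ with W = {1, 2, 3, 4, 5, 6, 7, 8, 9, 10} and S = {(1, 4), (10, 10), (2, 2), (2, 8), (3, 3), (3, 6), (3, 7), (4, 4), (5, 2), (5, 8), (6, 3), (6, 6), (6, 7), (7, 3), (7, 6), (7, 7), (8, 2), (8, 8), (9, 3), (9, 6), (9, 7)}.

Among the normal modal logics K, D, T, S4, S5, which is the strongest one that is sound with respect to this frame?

Serial (axiom D): yes — every world has a successor (e.g. 1 S 4).
Reflexive (axiom T): no — 1 is not related to itself.
Transitive (axiom 4): yes — every two-step S-path is closed by a direct edge.
Euclidean (axiom 5): yes — any two successors of a common world are S-related.
So F validates K, D; T would additionally require S to be reflexive. The strongest is D.

D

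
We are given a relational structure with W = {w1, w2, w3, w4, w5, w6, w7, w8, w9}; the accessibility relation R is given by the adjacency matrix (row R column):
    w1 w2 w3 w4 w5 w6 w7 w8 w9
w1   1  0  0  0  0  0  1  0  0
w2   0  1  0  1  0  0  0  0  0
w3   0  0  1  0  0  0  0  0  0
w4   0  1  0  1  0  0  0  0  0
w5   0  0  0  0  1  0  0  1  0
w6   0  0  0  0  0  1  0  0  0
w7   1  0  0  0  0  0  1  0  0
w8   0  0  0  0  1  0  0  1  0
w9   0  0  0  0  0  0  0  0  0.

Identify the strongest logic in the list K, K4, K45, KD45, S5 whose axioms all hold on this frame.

Transitive (axiom 4): yes — every two-step R-path is closed by a direct edge.
Euclidean (axiom 5): yes — any two successors of a common world are R-related.
Serial (axiom D): no — w9 has no R-successor.
Reflexive (axiom T): no — w9 is not related to itself.
So F validates K, K4, K45; KD45 would additionally require R to be serial. The strongest is K45.

K45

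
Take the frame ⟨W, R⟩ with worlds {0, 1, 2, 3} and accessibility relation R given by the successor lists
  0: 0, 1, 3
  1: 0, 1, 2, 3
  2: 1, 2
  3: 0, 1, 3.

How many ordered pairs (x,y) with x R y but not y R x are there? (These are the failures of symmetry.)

0

R is symmetric; there are no such tuples.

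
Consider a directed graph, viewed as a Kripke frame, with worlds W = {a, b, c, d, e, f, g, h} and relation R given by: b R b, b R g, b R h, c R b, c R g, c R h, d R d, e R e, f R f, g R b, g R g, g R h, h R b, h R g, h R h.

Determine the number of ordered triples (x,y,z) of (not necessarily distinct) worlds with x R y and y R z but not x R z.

R is transitive; there are no such tuples.

0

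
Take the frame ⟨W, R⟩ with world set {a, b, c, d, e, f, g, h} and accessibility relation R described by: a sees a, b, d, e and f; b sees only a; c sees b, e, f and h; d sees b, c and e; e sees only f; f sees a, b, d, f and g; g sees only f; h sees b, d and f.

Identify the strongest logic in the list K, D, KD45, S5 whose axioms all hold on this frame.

Serial (axiom D): yes — every world has a successor (e.g. a R a).
Euclidean (axiom 5): no — a R b and a R d, but not b R d.
Transitive (axiom 4): no — a R d and d R c, but not a R c.
Reflexive (axiom T): no — b is not related to itself.
So F validates K, D; KD45 would additionally require R to be Euclidean and transitive. The strongest is D.

D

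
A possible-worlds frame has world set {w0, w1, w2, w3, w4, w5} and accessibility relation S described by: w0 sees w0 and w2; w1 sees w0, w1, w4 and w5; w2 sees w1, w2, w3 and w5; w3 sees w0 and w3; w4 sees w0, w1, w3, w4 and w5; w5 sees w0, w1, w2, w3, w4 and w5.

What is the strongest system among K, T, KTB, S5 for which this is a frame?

Reflexive (axiom T): yes — every world is S-related to itself.
Symmetric (axiom B): no — w0 S w2 but not w2 S w0.
Euclidean (axiom 5): no — w1 S w0 and w1 S w4, but not w0 S w4.
So F validates K, T; KTB would additionally require S to be symmetric. The strongest is T.

T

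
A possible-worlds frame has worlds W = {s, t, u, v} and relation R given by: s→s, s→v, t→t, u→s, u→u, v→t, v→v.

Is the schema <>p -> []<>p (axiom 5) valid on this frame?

Axiom 5 corresponds to the accessibility relation being Euclidean.
Euclidean: no — s R v and s R s, but not v R s.

No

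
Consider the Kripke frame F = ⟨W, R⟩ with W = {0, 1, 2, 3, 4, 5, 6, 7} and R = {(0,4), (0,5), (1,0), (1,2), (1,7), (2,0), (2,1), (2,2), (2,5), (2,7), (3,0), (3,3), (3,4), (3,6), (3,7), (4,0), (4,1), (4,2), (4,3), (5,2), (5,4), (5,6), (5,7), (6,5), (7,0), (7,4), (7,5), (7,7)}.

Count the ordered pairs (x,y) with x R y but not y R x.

Enumerating: (0,5), (1,0), (1,7), (2,0), (2,7), (3,0), (3,6), (3,7), (4,1), (4,2), (5,4), (7,0), (7,4).

13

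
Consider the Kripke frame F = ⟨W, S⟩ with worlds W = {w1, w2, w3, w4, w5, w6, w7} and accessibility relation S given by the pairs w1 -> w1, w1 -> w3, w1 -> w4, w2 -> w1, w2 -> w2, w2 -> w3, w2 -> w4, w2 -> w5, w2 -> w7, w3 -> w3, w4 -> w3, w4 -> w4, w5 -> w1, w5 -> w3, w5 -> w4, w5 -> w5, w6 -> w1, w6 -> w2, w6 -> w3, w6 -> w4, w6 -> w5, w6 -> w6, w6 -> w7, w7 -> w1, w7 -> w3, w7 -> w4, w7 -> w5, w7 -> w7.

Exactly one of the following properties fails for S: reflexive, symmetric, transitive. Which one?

Reflexive: yes — every world is S-related to itself.
Symmetric: no — w1 S w3 but not w3 S w1.
Transitive: yes — every two-step S-path is closed by a direct edge.
Only symmetric fails.

symmetric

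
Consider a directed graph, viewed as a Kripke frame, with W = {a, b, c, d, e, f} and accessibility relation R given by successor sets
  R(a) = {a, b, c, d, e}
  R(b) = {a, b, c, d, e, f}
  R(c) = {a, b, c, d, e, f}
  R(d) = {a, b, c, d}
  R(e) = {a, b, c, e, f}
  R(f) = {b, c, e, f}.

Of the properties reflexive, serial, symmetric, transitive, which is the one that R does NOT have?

Reflexive: yes — every world is R-related to itself.
Serial: yes — every world has a successor (e.g. a R a).
Symmetric: yes — every pair in R has its reverse in R.
Transitive: no — a R b and b R f, but not a R f.
Only transitive fails.

transitive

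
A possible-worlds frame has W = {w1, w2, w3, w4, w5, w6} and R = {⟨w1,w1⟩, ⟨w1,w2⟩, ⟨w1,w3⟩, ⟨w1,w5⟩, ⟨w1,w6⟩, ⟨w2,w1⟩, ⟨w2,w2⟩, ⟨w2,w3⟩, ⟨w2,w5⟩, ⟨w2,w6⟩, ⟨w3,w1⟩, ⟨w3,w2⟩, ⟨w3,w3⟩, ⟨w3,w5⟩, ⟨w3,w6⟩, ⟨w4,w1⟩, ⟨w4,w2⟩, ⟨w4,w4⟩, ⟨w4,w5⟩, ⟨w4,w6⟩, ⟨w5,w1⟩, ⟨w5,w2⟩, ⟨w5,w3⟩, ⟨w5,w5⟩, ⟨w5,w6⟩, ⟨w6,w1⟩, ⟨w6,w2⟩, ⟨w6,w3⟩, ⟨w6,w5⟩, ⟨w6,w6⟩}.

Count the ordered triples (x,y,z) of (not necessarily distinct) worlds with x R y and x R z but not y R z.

Enumerating: (w4,w1,w4), (w4,w2,w4), (w4,w5,w4), (w4,w6,w4).

4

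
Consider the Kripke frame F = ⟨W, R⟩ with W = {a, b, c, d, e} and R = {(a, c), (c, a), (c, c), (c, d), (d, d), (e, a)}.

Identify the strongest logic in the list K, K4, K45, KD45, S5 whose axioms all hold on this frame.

Transitive (axiom 4): no — a R c and c R d, but not a R d.
Euclidean (axiom 5): no — c R a and c R d, but not a R d.
Serial (axiom D): no — b has no R-successor.
Reflexive (axiom T): no — a is not related to itself.
So F validates K; K4 would additionally require R to be transitive. The strongest is K.

K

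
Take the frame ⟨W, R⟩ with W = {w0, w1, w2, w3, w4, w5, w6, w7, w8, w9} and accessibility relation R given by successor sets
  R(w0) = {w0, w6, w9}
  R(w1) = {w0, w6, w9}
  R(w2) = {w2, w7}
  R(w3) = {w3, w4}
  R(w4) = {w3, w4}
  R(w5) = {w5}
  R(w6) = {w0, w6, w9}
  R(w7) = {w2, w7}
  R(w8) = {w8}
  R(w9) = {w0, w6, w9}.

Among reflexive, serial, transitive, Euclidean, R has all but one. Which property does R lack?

Reflexive: no — w1 is not related to itself.
Serial: yes — every world has a successor (e.g. w0 R w0).
Transitive: yes — every two-step R-path is closed by a direct edge.
Euclidean: yes — any two successors of a common world are R-related.
Only reflexive fails.

reflexive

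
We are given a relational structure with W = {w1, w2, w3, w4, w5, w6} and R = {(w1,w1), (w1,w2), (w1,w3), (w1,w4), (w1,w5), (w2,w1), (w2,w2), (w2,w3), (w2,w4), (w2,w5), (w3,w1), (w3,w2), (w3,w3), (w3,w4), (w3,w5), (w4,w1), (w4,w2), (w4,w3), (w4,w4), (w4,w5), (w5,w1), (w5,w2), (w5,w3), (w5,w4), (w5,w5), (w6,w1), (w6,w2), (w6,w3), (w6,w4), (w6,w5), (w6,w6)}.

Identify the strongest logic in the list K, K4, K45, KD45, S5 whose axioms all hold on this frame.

Transitive (axiom 4): yes — every two-step R-path is closed by a direct edge.
Euclidean (axiom 5): no — w6 R w1 and w6 R w6, but not w1 R w6.
Serial (axiom D): yes — every world has a successor (e.g. w1 R w1).
Reflexive (axiom T): yes — every world is R-related to itself.
So F validates K, K4; K45 would additionally require R to be Euclidean. The strongest is K4.

K4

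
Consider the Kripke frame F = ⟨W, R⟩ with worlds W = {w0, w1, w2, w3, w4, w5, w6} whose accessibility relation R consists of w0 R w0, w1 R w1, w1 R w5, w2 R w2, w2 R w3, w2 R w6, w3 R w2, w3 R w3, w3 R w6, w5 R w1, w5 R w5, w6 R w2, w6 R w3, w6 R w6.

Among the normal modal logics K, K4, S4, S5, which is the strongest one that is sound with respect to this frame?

K4

Transitive (axiom 4): yes — every two-step R-path is closed by a direct edge.
Reflexive (axiom T): no — w4 is not related to itself.
Euclidean (axiom 5): yes — any two successors of a common world are R-related.
So F validates K, K4; S4 would additionally require R to be reflexive. The strongest is K4.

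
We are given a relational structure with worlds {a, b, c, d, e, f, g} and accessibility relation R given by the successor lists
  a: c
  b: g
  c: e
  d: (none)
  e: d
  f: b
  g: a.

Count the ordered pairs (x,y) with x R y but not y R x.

6

Enumerating: (a,c), (b,g), (c,e), (e,d), (f,b), (g,a).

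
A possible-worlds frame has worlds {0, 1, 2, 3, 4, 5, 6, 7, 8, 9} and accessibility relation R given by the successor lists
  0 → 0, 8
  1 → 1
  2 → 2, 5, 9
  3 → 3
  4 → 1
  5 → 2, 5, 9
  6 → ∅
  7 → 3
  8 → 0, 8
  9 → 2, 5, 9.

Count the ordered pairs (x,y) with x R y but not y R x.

2

Enumerating: (4,1), (7,3).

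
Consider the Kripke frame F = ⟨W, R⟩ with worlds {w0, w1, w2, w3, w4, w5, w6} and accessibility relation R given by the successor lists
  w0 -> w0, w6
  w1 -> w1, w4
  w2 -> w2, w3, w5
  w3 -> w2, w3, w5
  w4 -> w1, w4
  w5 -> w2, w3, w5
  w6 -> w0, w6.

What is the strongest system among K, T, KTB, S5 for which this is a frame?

S5

Reflexive (axiom T): yes — every world is R-related to itself.
Symmetric (axiom B): yes — every pair in R has its reverse in R.
Euclidean (axiom 5): yes — any two successors of a common world are R-related.
So F validates K, T, KTB, S5. The strongest is S5.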